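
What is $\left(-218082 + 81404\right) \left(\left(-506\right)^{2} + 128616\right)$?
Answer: $-52573466056$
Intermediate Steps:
$\left(-218082 + 81404\right) \left(\left(-506\right)^{2} + 128616\right) = - 136678 \left(256036 + 128616\right) = \left(-136678\right) 384652 = -52573466056$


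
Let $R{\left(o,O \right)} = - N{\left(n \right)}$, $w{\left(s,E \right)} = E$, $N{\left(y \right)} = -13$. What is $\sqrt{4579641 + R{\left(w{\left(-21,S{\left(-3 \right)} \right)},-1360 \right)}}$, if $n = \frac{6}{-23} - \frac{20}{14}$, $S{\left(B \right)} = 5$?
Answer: $\sqrt{4579654} \approx 2140.0$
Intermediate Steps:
$n = - \frac{272}{161}$ ($n = 6 \left(- \frac{1}{23}\right) - \frac{10}{7} = - \frac{6}{23} - \frac{10}{7} = - \frac{272}{161} \approx -1.6894$)
$R{\left(o,O \right)} = 13$ ($R{\left(o,O \right)} = \left(-1\right) \left(-13\right) = 13$)
$\sqrt{4579641 + R{\left(w{\left(-21,S{\left(-3 \right)} \right)},-1360 \right)}} = \sqrt{4579641 + 13} = \sqrt{4579654}$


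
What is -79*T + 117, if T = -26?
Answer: 2171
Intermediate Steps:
-79*T + 117 = -79*(-26) + 117 = 2054 + 117 = 2171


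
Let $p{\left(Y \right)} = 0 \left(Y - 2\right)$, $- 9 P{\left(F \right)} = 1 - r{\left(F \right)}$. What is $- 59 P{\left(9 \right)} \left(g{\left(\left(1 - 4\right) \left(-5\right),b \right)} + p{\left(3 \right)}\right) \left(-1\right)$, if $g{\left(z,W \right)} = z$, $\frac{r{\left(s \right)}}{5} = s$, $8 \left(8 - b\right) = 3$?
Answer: $\frac{12980}{3} \approx 4326.7$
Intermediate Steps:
$b = \frac{61}{8}$ ($b = 8 - \frac{3}{8} = \frac{61}{8} \approx 7.625$)
$r{\left(s \right)} = 5 s$
$P{\left(F \right)} = - \frac{1}{9} + \frac{5 F}{9}$ ($P{\left(F \right)} = - \frac{1 - 5 F}{9} = - \frac{1}{9} + \frac{5 F}{9}$)
$p{\left(Y \right)} = 0$ ($p{\left(Y \right)} = 0 \left(-2 + Y\right) = 0$)
$- 59 P{\left(9 \right)} \left(g{\left(\left(1 - 4\right) \left(-5\right),b \right)} + p{\left(3 \right)}\right) \left(-1\right) = - 59 \left(- \frac{1}{9} + \frac{5}{9} \cdot 9\right) \left(\left(1 - 4\right) \left(-5\right) + 0\right) \left(-1\right) = - 59 \left(- \frac{1}{9} + 5\right) \left(\left(-3\right) \left(-5\right) + 0\right) \left(-1\right) = \left(-59\right) \frac{44}{9} \left(15 + 0\right) \left(-1\right) = - \frac{2596 \cdot 15 \left(-1\right)}{9} = \left(- \frac{2596}{9}\right) \left(-15\right) = \frac{12980}{3}$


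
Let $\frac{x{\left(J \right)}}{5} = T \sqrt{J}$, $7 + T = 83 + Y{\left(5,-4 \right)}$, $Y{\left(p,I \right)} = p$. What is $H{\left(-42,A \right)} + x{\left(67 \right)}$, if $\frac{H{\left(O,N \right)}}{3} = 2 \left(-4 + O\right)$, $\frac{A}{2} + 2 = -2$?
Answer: $-276 + 405 \sqrt{67} \approx 3039.1$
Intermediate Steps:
$A = -8$ ($A = -4 + 2 \left(-2\right) = -4 - 4 = -8$)
$H{\left(O,N \right)} = -24 + 6 O$ ($H{\left(O,N \right)} = 3 \cdot 2 \left(-4 + O\right) = 3 \left(-8 + 2 O\right) = -24 + 6 O$)
$T = 81$ ($T = -7 + \left(83 + 5\right) = -7 + 88 = 81$)
$x{\left(J \right)} = 405 \sqrt{J}$ ($x{\left(J \right)} = 5 \cdot 81 \sqrt{J} = 405 \sqrt{J}$)
$H{\left(-42,A \right)} + x{\left(67 \right)} = \left(-24 + 6 \left(-42\right)\right) + 405 \sqrt{67} = \left(-24 - 252\right) + 405 \sqrt{67} = -276 + 405 \sqrt{67}$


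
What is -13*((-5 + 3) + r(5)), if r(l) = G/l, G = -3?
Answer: 169/5 ≈ 33.800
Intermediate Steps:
r(l) = -3/l
-13*((-5 + 3) + r(5)) = -13*((-5 + 3) - 3/5) = -13*(-2 - 3*⅕) = -13*(-2 - ⅗) = -13*(-13/5) = 169/5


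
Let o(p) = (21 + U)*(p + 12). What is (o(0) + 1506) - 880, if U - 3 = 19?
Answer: 1142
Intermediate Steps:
U = 22 (U = 3 + 19 = 22)
o(p) = 516 + 43*p (o(p) = (21 + 22)*(p + 12) = 43*(12 + p) = 516 + 43*p)
(o(0) + 1506) - 880 = ((516 + 43*0) + 1506) - 880 = ((516 + 0) + 1506) - 880 = (516 + 1506) - 880 = 2022 - 880 = 1142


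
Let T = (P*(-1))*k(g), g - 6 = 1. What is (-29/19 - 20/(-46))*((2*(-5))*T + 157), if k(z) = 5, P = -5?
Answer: 44361/437 ≈ 101.51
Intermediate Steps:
g = 7 (g = 6 + 1 = 7)
T = 25 (T = -5*(-1)*5 = 5*5 = 25)
(-29/19 - 20/(-46))*((2*(-5))*T + 157) = (-29/19 - 20/(-46))*((2*(-5))*25 + 157) = (-29*1/19 - 20*(-1/46))*(-10*25 + 157) = (-29/19 + 10/23)*(-250 + 157) = -477/437*(-93) = 44361/437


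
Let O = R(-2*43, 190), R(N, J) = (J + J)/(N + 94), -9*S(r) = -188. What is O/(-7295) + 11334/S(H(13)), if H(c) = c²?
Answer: 37206242/68573 ≈ 542.58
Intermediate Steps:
S(r) = 188/9 (S(r) = -⅑*(-188) = 188/9)
R(N, J) = 2*J/(94 + N) (R(N, J) = (2*J)/(94 + N) = 2*J/(94 + N))
O = 95/2 (O = 2*190/(94 - 2*43) = 2*190/(94 - 86) = 2*190/8 = 2*190*(⅛) = 95/2 ≈ 47.500)
O/(-7295) + 11334/S(H(13)) = (95/2)/(-7295) + 11334/(188/9) = (95/2)*(-1/7295) + 11334*(9/188) = -19/2918 + 51003/94 = 37206242/68573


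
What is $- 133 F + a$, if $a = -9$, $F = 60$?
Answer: $-7989$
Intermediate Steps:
$- 133 F + a = \left(-133\right) 60 - 9 = -7980 - 9 = -7989$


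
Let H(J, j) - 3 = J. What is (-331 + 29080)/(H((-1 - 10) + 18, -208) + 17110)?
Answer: 28749/17120 ≈ 1.6793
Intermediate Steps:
H(J, j) = 3 + J
(-331 + 29080)/(H((-1 - 10) + 18, -208) + 17110) = (-331 + 29080)/((3 + ((-1 - 10) + 18)) + 17110) = 28749/((3 + (-11 + 18)) + 17110) = 28749/((3 + 7) + 17110) = 28749/(10 + 17110) = 28749/17120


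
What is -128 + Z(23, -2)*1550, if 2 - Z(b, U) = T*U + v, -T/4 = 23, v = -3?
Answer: -277578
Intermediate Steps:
T = -92 (T = -4*23 = -92)
Z(b, U) = 5 + 92*U (Z(b, U) = 2 - (-92*U - 3) = 2 - (-3 - 92*U) = 2 + (3 + 92*U) = 5 + 92*U)
-128 + Z(23, -2)*1550 = -128 + (5 + 92*(-2))*1550 = -128 + (5 - 184)*1550 = -128 - 179*1550 = -128 - 277450 = -277578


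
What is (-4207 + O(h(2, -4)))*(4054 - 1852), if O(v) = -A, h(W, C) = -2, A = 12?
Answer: -9290238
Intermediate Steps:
O(v) = -12 (O(v) = -1*12 = -12)
(-4207 + O(h(2, -4)))*(4054 - 1852) = (-4207 - 12)*(4054 - 1852) = -4219*2202 = -9290238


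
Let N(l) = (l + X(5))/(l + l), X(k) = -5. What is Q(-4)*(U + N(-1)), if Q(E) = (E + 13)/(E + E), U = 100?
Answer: -927/8 ≈ -115.88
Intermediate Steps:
Q(E) = (13 + E)/(2*E) (Q(E) = (13 + E)/((2*E)) = (13 + E)*(1/(2*E)) = (13 + E)/(2*E))
N(l) = (-5 + l)/(2*l) (N(l) = (l - 5)/(l + l) = (-5 + l)/((2*l)) = (-5 + l)*(1/(2*l)) = (-5 + l)/(2*l))
Q(-4)*(U + N(-1)) = ((½)*(13 - 4)/(-4))*(100 + (½)*(-5 - 1)/(-1)) = ((½)*(-¼)*9)*(100 + (½)*(-1)*(-6)) = -9*(100 + 3)/8 = -9/8*103 = -927/8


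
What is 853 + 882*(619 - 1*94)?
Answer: 463903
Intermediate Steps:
853 + 882*(619 - 1*94) = 853 + 882*(619 - 94) = 853 + 882*525 = 853 + 463050 = 463903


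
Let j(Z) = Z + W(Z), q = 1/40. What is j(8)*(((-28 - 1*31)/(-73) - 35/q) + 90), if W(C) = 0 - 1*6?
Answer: -191142/73 ≈ -2618.4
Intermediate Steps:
W(C) = -6 (W(C) = 0 - 6 = -6)
q = 1/40 ≈ 0.025000
j(Z) = -6 + Z (j(Z) = Z - 6 = -6 + Z)
j(8)*(((-28 - 1*31)/(-73) - 35/q) + 90) = (-6 + 8)*(((-28 - 1*31)/(-73) - 35/1/40) + 90) = 2*(((-28 - 31)*(-1/73) - 35*40) + 90) = 2*((-59*(-1/73) - 1400) + 90) = 2*((59/73 - 1400) + 90) = 2*(-102141/73 + 90) = 2*(-95571/73) = -191142/73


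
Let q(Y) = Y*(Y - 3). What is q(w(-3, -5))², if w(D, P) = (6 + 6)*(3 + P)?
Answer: 419904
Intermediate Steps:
w(D, P) = 36 + 12*P (w(D, P) = 12*(3 + P) = 36 + 12*P)
q(Y) = Y*(-3 + Y)
q(w(-3, -5))² = ((36 + 12*(-5))*(-3 + (36 + 12*(-5))))² = ((36 - 60)*(-3 + (36 - 60)))² = (-24*(-3 - 24))² = (-24*(-27))² = 648² = 419904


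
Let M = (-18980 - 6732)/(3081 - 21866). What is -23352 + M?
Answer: -438641608/18785 ≈ -23351.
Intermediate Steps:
M = 25712/18785 (M = -25712/(-18785) = -25712*(-1/18785) = 25712/18785 ≈ 1.3688)
-23352 + M = -23352 + 25712/18785 = -438641608/18785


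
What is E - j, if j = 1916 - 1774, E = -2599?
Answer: -2741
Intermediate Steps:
j = 142
E - j = -2599 - 1*142 = -2599 - 142 = -2741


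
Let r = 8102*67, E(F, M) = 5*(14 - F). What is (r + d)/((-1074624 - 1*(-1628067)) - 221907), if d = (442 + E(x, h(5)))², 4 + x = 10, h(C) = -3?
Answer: 129193/55256 ≈ 2.3381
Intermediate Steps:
x = 6 (x = -4 + 10 = 6)
E(F, M) = 70 - 5*F
r = 542834
d = 232324 (d = (442 + (70 - 5*6))² = (442 + (70 - 30))² = (442 + 40)² = 482² = 232324)
(r + d)/((-1074624 - 1*(-1628067)) - 221907) = (542834 + 232324)/((-1074624 - 1*(-1628067)) - 221907) = 775158/((-1074624 + 1628067) - 221907) = 775158/(553443 - 221907) = 775158/331536 = 775158*(1/331536) = 129193/55256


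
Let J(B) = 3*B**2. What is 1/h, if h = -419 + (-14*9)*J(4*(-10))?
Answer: -1/605219 ≈ -1.6523e-6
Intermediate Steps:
h = -605219 (h = -419 + (-14*9)*(3*(4*(-10))**2) = -419 - 378*(-40)**2 = -419 - 378*1600 = -419 - 126*4800 = -419 - 604800 = -605219)
1/h = 1/(-605219) = -1/605219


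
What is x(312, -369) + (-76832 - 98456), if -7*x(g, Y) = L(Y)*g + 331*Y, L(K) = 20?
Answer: -158731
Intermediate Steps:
x(g, Y) = -331*Y/7 - 20*g/7 (x(g, Y) = -(20*g + 331*Y)/7 = -331*Y/7 - 20*g/7)
x(312, -369) + (-76832 - 98456) = (-331/7*(-369) - 20/7*312) + (-76832 - 98456) = (122139/7 - 6240/7) - 175288 = 16557 - 175288 = -158731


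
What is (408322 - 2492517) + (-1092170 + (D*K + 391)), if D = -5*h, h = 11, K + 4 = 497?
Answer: -3203089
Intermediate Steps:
K = 493 (K = -4 + 497 = 493)
D = -55 (D = -5*11 = -55)
(408322 - 2492517) + (-1092170 + (D*K + 391)) = (408322 - 2492517) + (-1092170 + (-55*493 + 391)) = -2084195 + (-1092170 + (-27115 + 391)) = -2084195 + (-1092170 - 26724) = -2084195 - 1118894 = -3203089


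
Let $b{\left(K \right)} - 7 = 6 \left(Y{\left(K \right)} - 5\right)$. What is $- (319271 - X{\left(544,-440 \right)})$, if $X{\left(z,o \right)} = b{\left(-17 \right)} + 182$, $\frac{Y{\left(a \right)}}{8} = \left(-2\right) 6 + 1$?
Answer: $-319640$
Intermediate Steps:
$Y{\left(a \right)} = -88$ ($Y{\left(a \right)} = 8 \left(\left(-2\right) 6 + 1\right) = 8 \left(-12 + 1\right) = 8 \left(-11\right) = -88$)
$b{\left(K \right)} = -551$ ($b{\left(K \right)} = 7 + 6 \left(-88 - 5\right) = 7 + 6 \left(-93\right) = 7 - 558 = -551$)
$X{\left(z,o \right)} = -369$ ($X{\left(z,o \right)} = -551 + 182 = -369$)
$- (319271 - X{\left(544,-440 \right)}) = - (319271 - -369) = - (319271 + 369) = \left(-1\right) 319640 = -319640$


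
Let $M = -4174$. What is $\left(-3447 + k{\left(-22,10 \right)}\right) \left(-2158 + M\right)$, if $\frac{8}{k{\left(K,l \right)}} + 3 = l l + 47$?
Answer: $\frac{196434470}{9} \approx 2.1826 \cdot 10^{7}$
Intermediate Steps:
$k{\left(K,l \right)} = \frac{8}{44 + l^{2}}$ ($k{\left(K,l \right)} = \frac{8}{-3 + \left(l l + 47\right)} = \frac{8}{-3 + \left(l^{2} + 47\right)} = \frac{8}{-3 + \left(47 + l^{2}\right)} = \frac{8}{44 + l^{2}}$)
$\left(-3447 + k{\left(-22,10 \right)}\right) \left(-2158 + M\right) = \left(-3447 + \frac{8}{44 + 10^{2}}\right) \left(-2158 - 4174\right) = \left(-3447 + \frac{8}{44 + 100}\right) \left(-6332\right) = \left(-3447 + \frac{8}{144}\right) \left(-6332\right) = \left(-3447 + 8 \cdot \frac{1}{144}\right) \left(-6332\right) = \left(-3447 + \frac{1}{18}\right) \left(-6332\right) = \left(- \frac{62045}{18}\right) \left(-6332\right) = \frac{196434470}{9}$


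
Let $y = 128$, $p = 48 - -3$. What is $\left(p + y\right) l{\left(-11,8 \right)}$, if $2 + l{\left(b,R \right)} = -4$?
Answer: $-1074$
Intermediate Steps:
$l{\left(b,R \right)} = -6$ ($l{\left(b,R \right)} = -2 - 4 = -6$)
$p = 51$ ($p = 48 + 3 = 51$)
$\left(p + y\right) l{\left(-11,8 \right)} = \left(51 + 128\right) \left(-6\right) = 179 \left(-6\right) = -1074$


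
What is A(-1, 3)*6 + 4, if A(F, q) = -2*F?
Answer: 16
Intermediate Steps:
A(-1, 3)*6 + 4 = -2*(-1)*6 + 4 = 2*6 + 4 = 12 + 4 = 16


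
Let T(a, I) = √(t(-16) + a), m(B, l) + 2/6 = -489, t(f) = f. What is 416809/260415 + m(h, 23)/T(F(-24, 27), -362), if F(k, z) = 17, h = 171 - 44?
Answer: -127012931/260415 ≈ -487.73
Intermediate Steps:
h = 127
m(B, l) = -1468/3 (m(B, l) = -⅓ - 489 = -1468/3)
T(a, I) = √(-16 + a)
416809/260415 + m(h, 23)/T(F(-24, 27), -362) = 416809/260415 - 1468/(3*√(-16 + 17)) = 416809*(1/260415) - 1468/(3*(√1)) = 416809/260415 - 1468/3/1 = 416809/260415 - 1468/3*1 = 416809/260415 - 1468/3 = -127012931/260415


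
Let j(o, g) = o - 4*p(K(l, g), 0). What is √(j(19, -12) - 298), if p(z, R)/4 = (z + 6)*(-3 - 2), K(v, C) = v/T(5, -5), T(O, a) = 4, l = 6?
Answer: √321 ≈ 17.916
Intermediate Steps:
K(v, C) = v/4
p(z, R) = -120 - 20*z (p(z, R) = 4*((z + 6)*(-3 - 2)) = 4*((6 + z)*(-5)) = 4*(-30 - 5*z) = -120 - 20*z)
j(o, g) = 600 + o (j(o, g) = o - 4*(-120 - 5*6) = o - 4*(-120 - 20*3/2) = o - 4*(-120 - 30) = o - 4*(-150) = o + 600 = 600 + o)
√(j(19, -12) - 298) = √((600 + 19) - 298) = √(619 - 298) = √321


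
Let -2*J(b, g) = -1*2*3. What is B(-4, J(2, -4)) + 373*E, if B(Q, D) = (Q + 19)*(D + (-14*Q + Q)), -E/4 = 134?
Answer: -199103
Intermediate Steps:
E = -536 (E = -4*134 = -536)
J(b, g) = 3 (J(b, g) = -(-1*2)*3/2 = -(-1)*3 = -½*(-6) = 3)
B(Q, D) = (19 + Q)*(D - 13*Q)
B(-4, J(2, -4)) + 373*E = (-247*(-4) - 13*(-4)² + 19*3 + 3*(-4)) + 373*(-536) = (988 - 13*16 + 57 - 12) - 199928 = (988 - 208 + 57 - 12) - 199928 = 825 - 199928 = -199103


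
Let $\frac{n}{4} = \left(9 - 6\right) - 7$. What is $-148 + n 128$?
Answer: $-2196$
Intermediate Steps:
$n = -16$ ($n = 4 \left(\left(9 - 6\right) - 7\right) = 4 \left(3 - 7\right) = 4 \left(-4\right) = -16$)
$-148 + n 128 = -148 - 2048 = -2196$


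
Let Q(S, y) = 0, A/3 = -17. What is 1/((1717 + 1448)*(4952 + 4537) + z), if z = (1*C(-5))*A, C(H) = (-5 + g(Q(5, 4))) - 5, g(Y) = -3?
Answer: 1/30033348 ≈ 3.3296e-8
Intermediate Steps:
A = -51 (A = 3*(-17) = -51)
C(H) = -13 (C(H) = (-5 - 3) - 5 = -8 - 5 = -13)
z = 663 (z = (1*(-13))*(-51) = -13*(-51) = 663)
1/((1717 + 1448)*(4952 + 4537) + z) = 1/((1717 + 1448)*(4952 + 4537) + 663) = 1/(3165*9489 + 663) = 1/(30032685 + 663) = 1/30033348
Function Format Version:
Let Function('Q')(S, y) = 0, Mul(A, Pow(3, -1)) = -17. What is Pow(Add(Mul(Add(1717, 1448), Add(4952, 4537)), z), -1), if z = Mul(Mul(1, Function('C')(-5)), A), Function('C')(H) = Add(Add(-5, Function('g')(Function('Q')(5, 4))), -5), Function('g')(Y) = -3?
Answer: Rational(1, 30033348) ≈ 3.3296e-8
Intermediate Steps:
A = -51 (A = Mul(3, -17) = -51)
Function('C')(H) = -13 (Function('C')(H) = Add(Add(-5, -3), -5) = Add(-8, -5) = -13)
z = 663 (z = Mul(Mul(1, -13), -51) = Mul(-13, -51) = 663)
Pow(Add(Mul(Add(1717, 1448), Add(4952, 4537)), z), -1) = Pow(Add(Mul(Add(1717, 1448), Add(4952, 4537)), 663), -1) = Pow(Add(Mul(3165, 9489), 663), -1) = Pow(Add(30032685, 663), -1) = Pow(30033348, -1) = Rational(1, 30033348)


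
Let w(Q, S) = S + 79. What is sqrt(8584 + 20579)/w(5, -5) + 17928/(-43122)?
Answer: -2988/7187 + sqrt(29163)/74 ≈ 1.8920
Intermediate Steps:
w(Q, S) = 79 + S
sqrt(8584 + 20579)/w(5, -5) + 17928/(-43122) = sqrt(8584 + 20579)/(79 - 5) + 17928/(-43122) = sqrt(29163)/74 + 17928*(-1/43122) = sqrt(29163)*(1/74) - 2988/7187 = sqrt(29163)/74 - 2988/7187 = -2988/7187 + sqrt(29163)/74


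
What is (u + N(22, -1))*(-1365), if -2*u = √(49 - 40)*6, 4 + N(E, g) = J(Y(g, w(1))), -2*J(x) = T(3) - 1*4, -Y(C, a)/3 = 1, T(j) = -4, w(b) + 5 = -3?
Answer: 12285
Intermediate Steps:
w(b) = -8 (w(b) = -5 - 3 = -8)
Y(C, a) = -3 (Y(C, a) = -3*1 = -3)
J(x) = 4 (J(x) = -(-4 - 1*4)/2 = -(-4 - 4)/2 = -½*(-8) = 4)
N(E, g) = 0 (N(E, g) = -4 + 4 = 0)
u = -9 (u = -√(49 - 40)*6/2 = -√9*6/2 = -3*6/2 = -½*18 = -9)
(u + N(22, -1))*(-1365) = (-9 + 0)*(-1365) = -9*(-1365) = 12285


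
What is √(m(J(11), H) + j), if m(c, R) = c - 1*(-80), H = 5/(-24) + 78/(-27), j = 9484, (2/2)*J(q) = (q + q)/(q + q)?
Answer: √9565 ≈ 97.801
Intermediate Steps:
J(q) = 1 (J(q) = (q + q)/(q + q) = (2*q)/((2*q)) = (2*q)*(1/(2*q)) = 1)
H = -223/72 (H = 5*(-1/24) + 78*(-1/27) = -5/24 - 26/9 = -223/72 ≈ -3.0972)
m(c, R) = 80 + c (m(c, R) = c + 80 = 80 + c)
√(m(J(11), H) + j) = √((80 + 1) + 9484) = √(81 + 9484) = √9565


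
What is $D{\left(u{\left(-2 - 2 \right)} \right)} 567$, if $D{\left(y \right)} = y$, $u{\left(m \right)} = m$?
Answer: $-2268$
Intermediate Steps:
$D{\left(u{\left(-2 - 2 \right)} \right)} 567 = \left(-2 - 2\right) 567 = \left(-4\right) 567 = -2268$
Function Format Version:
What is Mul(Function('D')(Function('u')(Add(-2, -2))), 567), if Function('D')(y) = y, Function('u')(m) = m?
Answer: -2268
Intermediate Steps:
Mul(Function('D')(Function('u')(Add(-2, -2))), 567) = Mul(Add(-2, -2), 567) = Mul(-4, 567) = -2268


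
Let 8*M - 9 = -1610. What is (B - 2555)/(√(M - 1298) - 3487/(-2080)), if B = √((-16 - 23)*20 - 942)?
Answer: -18531312800/6493647169 + 6489600*√1146565/6493647169 + 7252960*I*√1722/6493647169 + 2763488000*I*√23970/6493647169 ≈ -1.7836 + 65.934*I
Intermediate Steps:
M = -1601/8 (M = 9/8 + (⅛)*(-1610) = 9/8 - 805/4 = -1601/8 ≈ -200.13)
B = I*√1722 (B = √(-39*20 - 942) = √(-780 - 942) = √(-1722) = I*√1722 ≈ 41.497*I)
(B - 2555)/(√(M - 1298) - 3487/(-2080)) = (I*√1722 - 2555)/(√(-1601/8 - 1298) - 3487/(-2080)) = (-2555 + I*√1722)/(√(-11985/8) - 3487*(-1/2080)) = (-2555 + I*√1722)/(I*√23970/4 + 3487/2080) = (-2555 + I*√1722)/(3487/2080 + I*√23970/4)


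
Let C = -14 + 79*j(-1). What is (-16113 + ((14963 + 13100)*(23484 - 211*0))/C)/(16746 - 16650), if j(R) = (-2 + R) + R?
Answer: -110724797/5280 ≈ -20971.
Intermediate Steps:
j(R) = -2 + 2*R
C = -330 (C = -14 + 79*(-2 + 2*(-1)) = -14 + 79*(-2 - 2) = -14 + 79*(-4) = -14 - 316 = -330)
(-16113 + ((14963 + 13100)*(23484 - 211*0))/C)/(16746 - 16650) = (-16113 + ((14963 + 13100)*(23484 - 211*0))/(-330))/(16746 - 16650) = (-16113 + (28063*(23484 + 0))*(-1/330))/96 = (-16113 + (28063*23484)*(-1/330))*(1/96) = (-16113 + 659031492*(-1/330))*(1/96) = (-16113 - 109838582/55)*(1/96) = -110724797/55*1/96 = -110724797/5280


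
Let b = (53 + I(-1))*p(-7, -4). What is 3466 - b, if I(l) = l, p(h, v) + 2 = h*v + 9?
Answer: 1646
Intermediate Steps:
p(h, v) = 7 + h*v (p(h, v) = -2 + (h*v + 9) = -2 + (9 + h*v) = 7 + h*v)
b = 1820 (b = (53 - 1)*(7 - 7*(-4)) = 52*(7 + 28) = 52*35 = 1820)
3466 - b = 3466 - 1*1820 = 3466 - 1820 = 1646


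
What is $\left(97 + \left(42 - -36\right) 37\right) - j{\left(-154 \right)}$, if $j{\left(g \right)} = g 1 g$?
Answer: $-20733$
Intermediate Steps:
$j{\left(g \right)} = g^{2}$ ($j{\left(g \right)} = g g = g^{2}$)
$\left(97 + \left(42 - -36\right) 37\right) - j{\left(-154 \right)} = \left(97 + \left(42 - -36\right) 37\right) - \left(-154\right)^{2} = \left(97 + \left(42 + 36\right) 37\right) - 23716 = \left(97 + 78 \cdot 37\right) - 23716 = \left(97 + 2886\right) - 23716 = 2983 - 23716 = -20733$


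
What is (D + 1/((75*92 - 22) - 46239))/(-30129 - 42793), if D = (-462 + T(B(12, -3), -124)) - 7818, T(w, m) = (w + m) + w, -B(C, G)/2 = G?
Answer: 330317513/2870282842 ≈ 0.11508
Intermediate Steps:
B(C, G) = -2*G
T(w, m) = m + 2*w (T(w, m) = (m + w) + w = m + 2*w)
D = -8392 (D = (-462 + (-124 + 2*(-2*(-3)))) - 7818 = (-462 + (-124 + 2*6)) - 7818 = (-462 + (-124 + 12)) - 7818 = (-462 - 112) - 7818 = -574 - 7818 = -8392)
(D + 1/((75*92 - 22) - 46239))/(-30129 - 42793) = (-8392 + 1/((75*92 - 22) - 46239))/(-30129 - 42793) = (-8392 + 1/((6900 - 22) - 46239))/(-72922) = (-8392 + 1/(6878 - 46239))*(-1/72922) = (-8392 + 1/(-39361))*(-1/72922) = (-8392 - 1/39361)*(-1/72922) = -330317513/39361*(-1/72922) = 330317513/2870282842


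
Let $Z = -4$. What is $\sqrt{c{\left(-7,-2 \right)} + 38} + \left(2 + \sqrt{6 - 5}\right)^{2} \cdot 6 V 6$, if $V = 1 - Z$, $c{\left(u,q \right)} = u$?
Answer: $1620 + \sqrt{31} \approx 1625.6$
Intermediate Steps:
$V = 5$ ($V = 1 - -4 = 1 + 4 = 5$)
$\sqrt{c{\left(-7,-2 \right)} + 38} + \left(2 + \sqrt{6 - 5}\right)^{2} \cdot 6 V 6 = \sqrt{-7 + 38} + \left(2 + \sqrt{6 - 5}\right)^{2} \cdot 6 \cdot 5 \cdot 6 = \sqrt{31} + \left(2 + \sqrt{1}\right)^{2} \cdot 30 \cdot 6 = \sqrt{31} + \left(2 + 1\right)^{2} \cdot 180 = \sqrt{31} + 3^{2} \cdot 180 = \sqrt{31} + 9 \cdot 180 = \sqrt{31} + 1620 = 1620 + \sqrt{31}$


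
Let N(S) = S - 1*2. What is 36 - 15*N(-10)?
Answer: 216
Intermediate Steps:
N(S) = -2 + S (N(S) = S - 2 = -2 + S)
36 - 15*N(-10) = 36 - 15*(-2 - 10) = 36 - 15*(-12) = 36 + 180 = 216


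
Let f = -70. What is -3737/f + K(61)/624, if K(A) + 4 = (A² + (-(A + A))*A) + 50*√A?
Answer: 1035569/21840 + 25*√61/312 ≈ 48.042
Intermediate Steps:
K(A) = -4 - A² + 50*√A (K(A) = -4 + ((A² + (-(A + A))*A) + 50*√A) = -4 + ((A² + (-2*A)*A) + 50*√A) = -4 + ((A² - 2*A²) + 50*√A) = -4 + (-A² + 50*√A) = -4 - A² + 50*√A)
-3737/f + K(61)/624 = -3737/(-70) + (-4 - 1*61² + 50*√61)/624 = -3737*(-1/70) + (-4 - 1*3721 + 50*√61)*(1/624) = 3737/70 + (-4 - 3721 + 50*√61)*(1/624) = 3737/70 + (-3725 + 50*√61)*(1/624) = 3737/70 + (-3725/624 + 25*√61/312) = 1035569/21840 + 25*√61/312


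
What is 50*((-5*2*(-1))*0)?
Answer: 0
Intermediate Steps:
50*((-5*2*(-1))*0) = 50*(-10*(-1)*0) = 50*(10*0) = 50*0 = 0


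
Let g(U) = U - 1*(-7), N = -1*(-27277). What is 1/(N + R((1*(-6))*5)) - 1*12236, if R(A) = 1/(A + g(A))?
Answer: -17689340427/1445680 ≈ -12236.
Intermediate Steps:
N = 27277
g(U) = 7 + U (g(U) = U + 7 = 7 + U)
R(A) = 1/(7 + 2*A) (R(A) = 1/(A + (7 + A)) = 1/(7 + 2*A))
1/(N + R((1*(-6))*5)) - 1*12236 = 1/(27277 + 1/(7 + 2*((1*(-6))*5))) - 1*12236 = 1/(27277 + 1/(7 + 2*(-6*5))) - 12236 = 1/(27277 + 1/(7 + 2*(-30))) - 12236 = 1/(27277 + 1/(7 - 60)) - 12236 = 1/(27277 + 1/(-53)) - 12236 = 1/(27277 - 1/53) - 12236 = 1/(1445680/53) - 12236 = 53/1445680 - 12236 = -17689340427/1445680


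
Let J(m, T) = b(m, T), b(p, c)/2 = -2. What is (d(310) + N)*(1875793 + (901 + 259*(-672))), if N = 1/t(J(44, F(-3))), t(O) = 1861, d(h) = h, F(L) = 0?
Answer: 982275206506/1861 ≈ 5.2782e+8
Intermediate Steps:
b(p, c) = -4 (b(p, c) = 2*(-2) = -4)
J(m, T) = -4
N = 1/1861 ≈ 0.00053735
(d(310) + N)*(1875793 + (901 + 259*(-672))) = (310 + 1/1861)*(1875793 + (901 + 259*(-672))) = 576911*(1875793 + (901 - 174048))/1861 = 576911*(1875793 - 173147)/1861 = (576911/1861)*1702646 = 982275206506/1861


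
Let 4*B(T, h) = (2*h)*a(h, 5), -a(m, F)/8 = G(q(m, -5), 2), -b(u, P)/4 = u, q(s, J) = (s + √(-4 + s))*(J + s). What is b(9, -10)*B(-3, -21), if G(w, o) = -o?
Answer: 6048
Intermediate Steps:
q(s, J) = (J + s)*(s + √(-4 + s))
b(u, P) = -4*u
a(m, F) = 16 (a(m, F) = -(-8)*2 = -8*(-2) = 16)
B(T, h) = 8*h (B(T, h) = ((2*h)*16)/4 = (32*h)/4 = 8*h)
b(9, -10)*B(-3, -21) = (-4*9)*(8*(-21)) = -36*(-168) = 6048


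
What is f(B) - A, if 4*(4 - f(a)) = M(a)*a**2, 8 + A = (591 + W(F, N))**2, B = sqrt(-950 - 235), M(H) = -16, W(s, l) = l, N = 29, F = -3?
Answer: -389128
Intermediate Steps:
B = I*sqrt(1185) (B = sqrt(-1185) = I*sqrt(1185) ≈ 34.424*I)
A = 384392 (A = -8 + (591 + 29)**2 = -8 + 620**2 = -8 + 384400 = 384392)
f(a) = 4 + 4*a**2 (f(a) = 4 - (-4)*a**2 = 4 + 4*a**2)
f(B) - A = (4 + 4*(I*sqrt(1185))**2) - 1*384392 = (4 + 4*(-1185)) - 384392 = (4 - 4740) - 384392 = -4736 - 384392 = -389128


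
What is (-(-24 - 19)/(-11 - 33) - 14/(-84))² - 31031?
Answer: -540672695/17424 ≈ -31030.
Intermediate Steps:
(-(-24 - 19)/(-11 - 33) - 14/(-84))² - 31031 = (-(-43)/(-44) - 14*(-1/84))² - 31031 = (-(-43)*(-1)/44 + ⅙)² - 31031 = (-1*43/44 + ⅙)² - 31031 = (-43/44 + ⅙)² - 31031 = (-107/132)² - 31031 = 11449/17424 - 31031 = -540672695/17424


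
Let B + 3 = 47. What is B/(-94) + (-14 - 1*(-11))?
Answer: -163/47 ≈ -3.4681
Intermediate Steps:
B = 44 (B = -3 + 47 = 44)
B/(-94) + (-14 - 1*(-11)) = 44/(-94) + (-14 - 1*(-11)) = 44*(-1/94) + (-14 + 11) = -22/47 - 3 = -163/47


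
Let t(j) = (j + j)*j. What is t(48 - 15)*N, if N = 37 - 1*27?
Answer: 21780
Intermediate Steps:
t(j) = 2*j**2 (t(j) = (2*j)*j = 2*j**2)
N = 10 (N = 37 - 27 = 10)
t(48 - 15)*N = (2*(48 - 15)**2)*10 = (2*33**2)*10 = (2*1089)*10 = 2178*10 = 21780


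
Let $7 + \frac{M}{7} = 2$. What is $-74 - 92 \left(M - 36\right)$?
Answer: $6458$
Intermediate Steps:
$M = -35$ ($M = -49 + 7 \cdot 2 = -49 + 14 = -35$)
$-74 - 92 \left(M - 36\right) = -74 - 92 \left(-35 - 36\right) = -74 - -6532 = -74 + 6532 = 6458$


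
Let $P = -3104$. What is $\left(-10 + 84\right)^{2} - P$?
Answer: $8580$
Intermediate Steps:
$\left(-10 + 84\right)^{2} - P = \left(-10 + 84\right)^{2} - -3104 = 74^{2} + 3104 = 5476 + 3104 = 8580$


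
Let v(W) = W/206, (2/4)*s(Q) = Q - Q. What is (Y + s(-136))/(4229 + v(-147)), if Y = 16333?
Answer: 3364598/871027 ≈ 3.8628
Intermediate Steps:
s(Q) = 0 (s(Q) = 2*(Q - Q) = 2*0 = 0)
v(W) = W/206 (v(W) = W*(1/206) = W/206)
(Y + s(-136))/(4229 + v(-147)) = (16333 + 0)/(4229 + (1/206)*(-147)) = 16333/(4229 - 147/206) = 16333/(871027/206) = 16333*(206/871027) = 3364598/871027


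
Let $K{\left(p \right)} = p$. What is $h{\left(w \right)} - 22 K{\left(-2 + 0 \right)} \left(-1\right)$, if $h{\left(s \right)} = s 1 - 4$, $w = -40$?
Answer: $-88$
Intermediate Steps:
$h{\left(s \right)} = -4 + s$ ($h{\left(s \right)} = s - 4 = -4 + s$)
$h{\left(w \right)} - 22 K{\left(-2 + 0 \right)} \left(-1\right) = \left(-4 - 40\right) - 22 \left(-2 + 0\right) \left(-1\right) = -44 - 22 \left(-2\right) \left(-1\right) = -44 - \left(-44\right) \left(-1\right) = -44 - 44 = -88$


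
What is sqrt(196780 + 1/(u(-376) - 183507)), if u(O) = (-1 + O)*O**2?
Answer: sqrt(562860072019229996921)/53482259 ≈ 443.60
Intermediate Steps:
u(O) = O**2*(-1 + O)
sqrt(196780 + 1/(u(-376) - 183507)) = sqrt(196780 + 1/((-376)**2*(-1 - 376) - 183507)) = sqrt(196780 + 1/(141376*(-377) - 183507)) = sqrt(196780 + 1/(-53298752 - 183507)) = sqrt(196780 + 1/(-53482259)) = sqrt(196780 - 1/53482259) = sqrt(10524238926019/53482259) = sqrt(562860072019229996921)/53482259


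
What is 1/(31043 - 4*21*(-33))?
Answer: 1/33815 ≈ 2.9573e-5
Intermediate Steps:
1/(31043 - 4*21*(-33)) = 1/(31043 - 84*(-33)) = 1/(31043 + 2772) = 1/33815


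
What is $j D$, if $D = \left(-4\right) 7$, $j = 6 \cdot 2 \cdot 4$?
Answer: $-1344$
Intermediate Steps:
$j = 48$ ($j = 12 \cdot 4 = 48$)
$D = -28$
$j D = 48 \left(-28\right) = -1344$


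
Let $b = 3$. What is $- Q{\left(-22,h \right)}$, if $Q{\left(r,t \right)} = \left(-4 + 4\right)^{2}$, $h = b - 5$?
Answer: $0$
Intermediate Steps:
$h = -2$ ($h = 3 - 5 = -2$)
$Q{\left(r,t \right)} = 0$ ($Q{\left(r,t \right)} = 0^{2} = 0$)
$- Q{\left(-22,h \right)} = \left(-1\right) 0 = 0$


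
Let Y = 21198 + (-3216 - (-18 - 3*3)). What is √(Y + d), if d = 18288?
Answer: 3*√4033 ≈ 190.52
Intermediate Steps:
Y = 18009 (Y = 21198 + (-3216 - (-18 - 9)) = 21198 + (-3216 - 1*(-27)) = 21198 + (-3216 + 27) = 21198 - 3189 = 18009)
√(Y + d) = √(18009 + 18288) = √36297 = 3*√4033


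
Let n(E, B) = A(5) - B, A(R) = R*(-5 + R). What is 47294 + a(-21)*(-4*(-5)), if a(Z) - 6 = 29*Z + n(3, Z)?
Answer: 35654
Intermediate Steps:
n(E, B) = -B (n(E, B) = 5*(-5 + 5) - B = 5*0 - B = 0 - B = -B)
a(Z) = 6 + 28*Z (a(Z) = 6 + (29*Z - Z) = 6 + 28*Z)
47294 + a(-21)*(-4*(-5)) = 47294 + (6 + 28*(-21))*(-4*(-5)) = 47294 + (6 - 588)*20 = 47294 - 582*20 = 47294 - 11640 = 35654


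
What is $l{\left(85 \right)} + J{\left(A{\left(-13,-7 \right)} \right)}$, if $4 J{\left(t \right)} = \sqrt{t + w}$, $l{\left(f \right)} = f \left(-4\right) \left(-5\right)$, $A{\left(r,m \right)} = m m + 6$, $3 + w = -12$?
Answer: $1700 + \frac{\sqrt{10}}{2} \approx 1701.6$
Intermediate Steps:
$w = -15$ ($w = -3 - 12 = -15$)
$A{\left(r,m \right)} = 6 + m^{2}$ ($A{\left(r,m \right)} = m^{2} + 6 = 6 + m^{2}$)
$l{\left(f \right)} = 20 f$ ($l{\left(f \right)} = - 4 f \left(-5\right) = 20 f$)
$J{\left(t \right)} = \frac{\sqrt{-15 + t}}{4}$ ($J{\left(t \right)} = \frac{\sqrt{t - 15}}{4} = \frac{\sqrt{-15 + t}}{4}$)
$l{\left(85 \right)} + J{\left(A{\left(-13,-7 \right)} \right)} = 20 \cdot 85 + \frac{\sqrt{-15 + \left(6 + \left(-7\right)^{2}\right)}}{4} = 1700 + \frac{\sqrt{-15 + \left(6 + 49\right)}}{4} = 1700 + \frac{\sqrt{-15 + 55}}{4} = 1700 + \frac{\sqrt{40}}{4} = 1700 + \frac{2 \sqrt{10}}{4} = 1700 + \frac{\sqrt{10}}{2}$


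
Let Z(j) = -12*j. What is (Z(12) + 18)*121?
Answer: -15246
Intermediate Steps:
(Z(12) + 18)*121 = (-12*12 + 18)*121 = (-144 + 18)*121 = -126*121 = -15246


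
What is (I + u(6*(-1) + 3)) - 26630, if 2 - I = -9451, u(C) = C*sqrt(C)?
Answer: -17177 - 3*I*sqrt(3) ≈ -17177.0 - 5.1962*I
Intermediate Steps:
u(C) = C**(3/2)
I = 9453 (I = 2 - 1*(-9451) = 2 + 9451 = 9453)
(I + u(6*(-1) + 3)) - 26630 = (9453 + (6*(-1) + 3)**(3/2)) - 26630 = (9453 + (-6 + 3)**(3/2)) - 26630 = (9453 + (-3)**(3/2)) - 26630 = (9453 - 3*I*sqrt(3)) - 26630 = -17177 - 3*I*sqrt(3)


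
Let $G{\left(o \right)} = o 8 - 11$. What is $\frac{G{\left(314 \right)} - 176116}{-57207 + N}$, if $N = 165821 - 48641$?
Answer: $- \frac{173615}{59973} \approx -2.8949$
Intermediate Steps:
$G{\left(o \right)} = -11 + 8 o$ ($G{\left(o \right)} = 8 o - 11 = -11 + 8 o$)
$N = 117180$
$\frac{G{\left(314 \right)} - 176116}{-57207 + N} = \frac{\left(-11 + 8 \cdot 314\right) - 176116}{-57207 + 117180} = \frac{\left(-11 + 2512\right) - 176116}{59973} = \left(2501 - 176116\right) \frac{1}{59973} = \left(-173615\right) \frac{1}{59973} = - \frac{173615}{59973}$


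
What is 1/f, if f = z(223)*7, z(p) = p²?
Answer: 1/348103 ≈ 2.8727e-6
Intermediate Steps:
f = 348103 (f = 223²*7 = 49729*7 = 348103)
1/f = 1/348103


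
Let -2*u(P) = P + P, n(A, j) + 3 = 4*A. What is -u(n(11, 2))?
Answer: 41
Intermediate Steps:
n(A, j) = -3 + 4*A
u(P) = -P (u(P) = -(P + P)/2 = -P)
-u(n(11, 2)) = -(-1)*(-3 + 4*11) = -(-1)*(-3 + 44) = -(-1)*41 = -1*(-41) = 41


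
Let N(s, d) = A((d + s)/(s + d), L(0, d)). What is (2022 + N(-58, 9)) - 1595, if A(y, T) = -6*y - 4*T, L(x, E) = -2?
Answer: 429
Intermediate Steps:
N(s, d) = 2 (N(s, d) = -6*(d + s)/(s + d) - 4*(-2) = -6*(d + s)/(d + s) + 8 = -6*1 + 8 = -6 + 8 = 2)
(2022 + N(-58, 9)) - 1595 = (2022 + 2) - 1595 = 2024 - 1595 = 429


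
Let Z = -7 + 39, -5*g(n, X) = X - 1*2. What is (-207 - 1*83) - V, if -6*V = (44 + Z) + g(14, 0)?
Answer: -4159/15 ≈ -277.27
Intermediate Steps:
g(n, X) = ⅖ - X/5 (g(n, X) = -(X - 1*2)/5 = -(X - 2)/5 = -(-2 + X)/5 = ⅖ - X/5)
Z = 32
V = -191/15 (V = -((44 + 32) + (⅖ - ⅕*0))/6 = -(76 + (⅖ + 0))/6 = -(76 + ⅖)/6 = -⅙*382/5 = -191/15 ≈ -12.733)
(-207 - 1*83) - V = (-207 - 1*83) - 1*(-191/15) = (-207 - 83) + 191/15 = -290 + 191/15 = -4159/15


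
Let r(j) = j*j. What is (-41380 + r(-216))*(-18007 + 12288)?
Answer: -30173444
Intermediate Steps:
r(j) = j**2
(-41380 + r(-216))*(-18007 + 12288) = (-41380 + (-216)**2)*(-18007 + 12288) = (-41380 + 46656)*(-5719) = 5276*(-5719) = -30173444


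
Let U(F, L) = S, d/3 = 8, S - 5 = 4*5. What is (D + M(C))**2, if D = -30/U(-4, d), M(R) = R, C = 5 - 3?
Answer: 16/25 ≈ 0.64000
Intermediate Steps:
S = 25 (S = 5 + 4*5 = 5 + 20 = 25)
d = 24 (d = 3*8 = 24)
U(F, L) = 25
C = 2
D = -6/5 (D = -30/25 = -30*1/25 = -6/5 ≈ -1.2000)
(D + M(C))**2 = (-6/5 + 2)**2 = (4/5)**2 = 16/25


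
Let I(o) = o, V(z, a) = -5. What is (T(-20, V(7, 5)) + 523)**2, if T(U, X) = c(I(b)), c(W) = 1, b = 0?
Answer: 274576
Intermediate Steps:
T(U, X) = 1
(T(-20, V(7, 5)) + 523)**2 = (1 + 523)**2 = 524**2 = 274576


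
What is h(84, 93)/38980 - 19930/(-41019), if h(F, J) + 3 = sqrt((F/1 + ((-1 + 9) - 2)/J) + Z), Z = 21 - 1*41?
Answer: 776748343/1598920620 + sqrt(61566)/1208380 ≈ 0.48600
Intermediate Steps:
Z = -20 (Z = 21 - 41 = -20)
h(F, J) = -3 + sqrt(-20 + F + 6/J) (h(F, J) = -3 + sqrt((F/1 + ((-1 + 9) - 2)/J) - 20) = -3 + sqrt((F*1 + (8 - 2)/J) - 20) = -3 + sqrt((F + 6/J) - 20) = -3 + sqrt(-20 + F + 6/J))
h(84, 93)/38980 - 19930/(-41019) = (-3 + sqrt(-20 + 84 + 6/93))/38980 - 19930/(-41019) = (-3 + sqrt(-20 + 84 + 6*(1/93)))*(1/38980) - 19930*(-1/41019) = (-3 + sqrt(-20 + 84 + 2/31))*(1/38980) + 19930/41019 = (-3 + sqrt(1986/31))*(1/38980) + 19930/41019 = (-3 + sqrt(61566)/31)*(1/38980) + 19930/41019 = (-3/38980 + sqrt(61566)/1208380) + 19930/41019 = 776748343/1598920620 + sqrt(61566)/1208380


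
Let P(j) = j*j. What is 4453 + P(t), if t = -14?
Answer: 4649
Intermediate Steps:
P(j) = j²
4453 + P(t) = 4453 + (-14)² = 4453 + 196 = 4649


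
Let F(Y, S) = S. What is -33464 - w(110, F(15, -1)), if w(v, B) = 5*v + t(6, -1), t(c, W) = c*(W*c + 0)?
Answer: -33978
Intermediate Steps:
t(c, W) = W*c² (t(c, W) = c*(W*c) = W*c²)
w(v, B) = -36 + 5*v (w(v, B) = 5*v - 1*6² = 5*v - 1*36 = 5*v - 36 = -36 + 5*v)
-33464 - w(110, F(15, -1)) = -33464 - (-36 + 5*110) = -33464 - (-36 + 550) = -33464 - 1*514 = -33464 - 514 = -33978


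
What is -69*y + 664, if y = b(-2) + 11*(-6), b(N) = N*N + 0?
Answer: 4942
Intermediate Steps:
b(N) = N**2 (b(N) = N**2 + 0 = N**2)
y = -62 (y = (-2)**2 + 11*(-6) = 4 - 66 = -62)
-69*y + 664 = -69*(-62) + 664 = 4278 + 664 = 4942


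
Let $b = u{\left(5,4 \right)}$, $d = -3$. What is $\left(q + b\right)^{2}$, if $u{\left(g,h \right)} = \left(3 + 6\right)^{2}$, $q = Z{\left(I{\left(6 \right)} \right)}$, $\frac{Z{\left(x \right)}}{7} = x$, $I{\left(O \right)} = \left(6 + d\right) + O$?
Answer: $20736$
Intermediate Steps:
$I{\left(O \right)} = 3 + O$ ($I{\left(O \right)} = \left(6 - 3\right) + O = 3 + O$)
$Z{\left(x \right)} = 7 x$
$q = 63$ ($q = 7 \left(3 + 6\right) = 7 \cdot 9 = 63$)
$u{\left(g,h \right)} = 81$ ($u{\left(g,h \right)} = 9^{2} = 81$)
$b = 81$
$\left(q + b\right)^{2} = \left(63 + 81\right)^{2} = 144^{2} = 20736$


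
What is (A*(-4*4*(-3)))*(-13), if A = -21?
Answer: 13104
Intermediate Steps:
(A*(-4*4*(-3)))*(-13) = -21*(-4*4)*(-3)*(-13) = -(-336)*(-3)*(-13) = -21*48*(-13) = -1008*(-13) = 13104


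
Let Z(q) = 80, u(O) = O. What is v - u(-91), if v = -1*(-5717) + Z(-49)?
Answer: 5888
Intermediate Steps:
v = 5797 (v = -1*(-5717) + 80 = 5717 + 80 = 5797)
v - u(-91) = 5797 - 1*(-91) = 5797 + 91 = 5888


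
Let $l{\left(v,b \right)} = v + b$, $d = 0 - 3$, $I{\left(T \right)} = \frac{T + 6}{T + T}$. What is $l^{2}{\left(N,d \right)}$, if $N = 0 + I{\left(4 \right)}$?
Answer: $\frac{49}{16} \approx 3.0625$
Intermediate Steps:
$I{\left(T \right)} = \frac{6 + T}{2 T}$
$d = -3$ ($d = 0 - 3 = -3$)
$N = \frac{5}{4}$ ($N = 0 + \frac{6 + 4}{2 \cdot 4} = 0 + \frac{1}{2} \cdot \frac{1}{4} \cdot 10 = 0 + \frac{5}{4} = \frac{5}{4} \approx 1.25$)
$l{\left(v,b \right)} = b + v$
$l^{2}{\left(N,d \right)} = \left(-3 + \frac{5}{4}\right)^{2} = \left(- \frac{7}{4}\right)^{2} = \frac{49}{16}$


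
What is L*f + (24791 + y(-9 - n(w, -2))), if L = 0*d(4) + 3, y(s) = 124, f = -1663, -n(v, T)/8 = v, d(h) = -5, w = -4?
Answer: 19926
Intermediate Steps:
n(v, T) = -8*v
L = 3 (L = 0*(-5) + 3 = 0 + 3 = 3)
L*f + (24791 + y(-9 - n(w, -2))) = 3*(-1663) + (24791 + 124) = -4989 + 24915 = 19926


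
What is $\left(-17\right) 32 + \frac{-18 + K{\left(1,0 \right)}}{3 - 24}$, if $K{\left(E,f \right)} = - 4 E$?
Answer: $- \frac{11402}{21} \approx -542.95$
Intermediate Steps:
$\left(-17\right) 32 + \frac{-18 + K{\left(1,0 \right)}}{3 - 24} = \left(-17\right) 32 + \frac{-18 - 4}{3 - 24} = -544 + \frac{-18 - 4}{-21} = -544 - - \frac{22}{21} = -544 + \frac{22}{21} = - \frac{11402}{21}$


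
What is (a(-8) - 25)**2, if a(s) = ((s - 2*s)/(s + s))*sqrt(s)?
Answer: (25 + I*sqrt(2))**2 ≈ 623.0 + 70.711*I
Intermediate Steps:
a(s) = -sqrt(s)/2 (a(s) = ((-s)/((2*s)))*sqrt(s) = ((-s)*(1/(2*s)))*sqrt(s) = -sqrt(s)/2)
(a(-8) - 25)**2 = (-I*sqrt(2) - 25)**2 = (-25 - I*sqrt(2))**2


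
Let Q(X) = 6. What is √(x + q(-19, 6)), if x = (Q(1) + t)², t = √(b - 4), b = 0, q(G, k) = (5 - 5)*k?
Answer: 6 + 2*I ≈ 6.0 + 2.0*I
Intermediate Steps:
q(G, k) = 0 (q(G, k) = 0*k = 0)
t = 2*I (t = √(0 - 4) = √(-4) = 2*I ≈ 2.0*I)
x = (6 + 2*I)² ≈ 32.0 + 24.0*I
√(x + q(-19, 6)) = √((32 + 24*I) + 0) = √(32 + 24*I) = 6 + 2*I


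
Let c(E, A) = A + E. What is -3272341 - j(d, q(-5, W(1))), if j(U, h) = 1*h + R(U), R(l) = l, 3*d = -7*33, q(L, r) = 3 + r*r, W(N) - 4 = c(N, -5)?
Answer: -3272267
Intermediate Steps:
W(N) = -1 + N (W(N) = 4 + (-5 + N) = -1 + N)
q(L, r) = 3 + r²
d = -77 (d = (-7*33)/3 = (⅓)*(-231) = -77)
j(U, h) = U + h (j(U, h) = 1*h + U = h + U = U + h)
-3272341 - j(d, q(-5, W(1))) = -3272341 - (-77 + (3 + (-1 + 1)²)) = -3272341 - (-77 + (3 + 0²)) = -3272341 - (-77 + (3 + 0)) = -3272341 - (-77 + 3) = -3272341 - 1*(-74) = -3272341 + 74 = -3272267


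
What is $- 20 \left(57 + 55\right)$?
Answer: $-2240$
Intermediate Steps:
$- 20 \left(57 + 55\right) = \left(-20\right) 112 = -2240$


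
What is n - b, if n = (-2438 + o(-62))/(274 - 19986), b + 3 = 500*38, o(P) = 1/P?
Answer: -23216918411/1222144 ≈ -18997.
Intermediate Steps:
b = 18997 (b = -3 + 500*38 = -3 + 19000 = 18997)
n = 151157/1222144 (n = (-2438 + 1/(-62))/(274 - 19986) = (-2438 - 1/62)/(-19712) = -151157/62*(-1/19712) = 151157/1222144 ≈ 0.12368)
n - b = 151157/1222144 - 1*18997 = 151157/1222144 - 18997 = -23216918411/1222144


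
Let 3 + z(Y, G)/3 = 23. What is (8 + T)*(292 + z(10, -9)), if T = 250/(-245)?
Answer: 120384/49 ≈ 2456.8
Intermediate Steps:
z(Y, G) = 60 (z(Y, G) = -9 + 3*23 = -9 + 69 = 60)
T = -50/49 (T = 250*(-1/245) = -50/49 ≈ -1.0204)
(8 + T)*(292 + z(10, -9)) = (8 - 50/49)*(292 + 60) = (342/49)*352 = 120384/49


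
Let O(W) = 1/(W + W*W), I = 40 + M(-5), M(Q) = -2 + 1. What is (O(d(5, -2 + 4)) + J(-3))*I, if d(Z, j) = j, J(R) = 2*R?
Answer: -455/2 ≈ -227.50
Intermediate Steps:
M(Q) = -1
I = 39 (I = 40 - 1 = 39)
O(W) = 1/(W + W²)
(O(d(5, -2 + 4)) + J(-3))*I = (1/((-2 + 4)*(1 + (-2 + 4))) + 2*(-3))*39 = (1/(2*(1 + 2)) - 6)*39 = ((½)/3 - 6)*39 = ((½)*(⅓) - 6)*39 = (⅙ - 6)*39 = -35/6*39 = -455/2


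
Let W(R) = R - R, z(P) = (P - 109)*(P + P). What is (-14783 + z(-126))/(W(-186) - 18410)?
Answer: -44437/18410 ≈ -2.4137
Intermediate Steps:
z(P) = 2*P*(-109 + P) (z(P) = (-109 + P)*(2*P) = 2*P*(-109 + P))
W(R) = 0
(-14783 + z(-126))/(W(-186) - 18410) = (-14783 + 2*(-126)*(-109 - 126))/(0 - 18410) = (-14783 + 2*(-126)*(-235))/(-18410) = (-14783 + 59220)*(-1/18410) = 44437*(-1/18410) = -44437/18410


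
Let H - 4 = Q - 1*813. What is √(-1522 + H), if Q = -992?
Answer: I*√3323 ≈ 57.645*I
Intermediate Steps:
H = -1801 (H = 4 + (-992 - 1*813) = 4 + (-992 - 813) = 4 - 1805 = -1801)
√(-1522 + H) = √(-1522 - 1801) = √(-3323) = I*√3323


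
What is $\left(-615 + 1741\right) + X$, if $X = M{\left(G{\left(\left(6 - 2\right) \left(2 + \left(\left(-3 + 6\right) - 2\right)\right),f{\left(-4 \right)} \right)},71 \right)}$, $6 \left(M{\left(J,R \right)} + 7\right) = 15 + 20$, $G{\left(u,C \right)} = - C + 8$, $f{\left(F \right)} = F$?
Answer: $\frac{6749}{6} \approx 1124.8$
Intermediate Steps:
$G{\left(u,C \right)} = 8 - C$
$M{\left(J,R \right)} = - \frac{7}{6}$ ($M{\left(J,R \right)} = -7 + \frac{15 + 20}{6} = -7 + \frac{1}{6} \cdot 35 = -7 + \frac{35}{6} = - \frac{7}{6}$)
$X = - \frac{7}{6} \approx -1.1667$
$\left(-615 + 1741\right) + X = \left(-615 + 1741\right) - \frac{7}{6} = 1126 - \frac{7}{6} = \frac{6749}{6}$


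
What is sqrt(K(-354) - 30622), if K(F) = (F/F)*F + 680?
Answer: 2*I*sqrt(7574) ≈ 174.06*I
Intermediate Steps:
K(F) = 680 + F (K(F) = 1*F + 680 = F + 680 = 680 + F)
sqrt(K(-354) - 30622) = sqrt((680 - 354) - 30622) = sqrt(326 - 30622) = sqrt(-30296) = 2*I*sqrt(7574)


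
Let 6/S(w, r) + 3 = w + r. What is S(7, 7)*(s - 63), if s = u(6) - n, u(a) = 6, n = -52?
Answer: -30/11 ≈ -2.7273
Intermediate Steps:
S(w, r) = 6/(-3 + r + w) (S(w, r) = 6/(-3 + (w + r)) = 6/(-3 + (r + w)) = 6/(-3 + r + w))
s = 58 (s = 6 - 1*(-52) = 6 + 52 = 58)
S(7, 7)*(s - 63) = (6/(-3 + 7 + 7))*(58 - 63) = (6/11)*(-5) = -30/11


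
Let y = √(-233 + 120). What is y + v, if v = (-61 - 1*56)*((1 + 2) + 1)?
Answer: -468 + I*√113 ≈ -468.0 + 10.63*I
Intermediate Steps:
y = I*√113 (y = √(-113) = I*√113 ≈ 10.63*I)
v = -468 (v = (-61 - 56)*(3 + 1) = -117*4 = -468)
y + v = I*√113 - 468 = -468 + I*√113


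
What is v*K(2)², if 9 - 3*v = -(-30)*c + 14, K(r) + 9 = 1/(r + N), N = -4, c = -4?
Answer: 41515/12 ≈ 3459.6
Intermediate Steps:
K(r) = -9 + 1/(-4 + r) (K(r) = -9 + 1/(r - 4) = -9 + 1/(-4 + r))
v = 115/3 (v = 3 - (-(-30)*(-4) + 14)/3 = 3 - (-10*12 + 14)/3 = 3 - (-120 + 14)/3 = 3 - ⅓*(-106) = 3 + 106/3 = 115/3 ≈ 38.333)
v*K(2)² = 115*((37 - 9*2)/(-4 + 2))²/3 = 115*((37 - 18)/(-2))²/3 = 115*(-½*19)²/3 = 115*(-19/2)²/3 = (115/3)*(361/4) = 41515/12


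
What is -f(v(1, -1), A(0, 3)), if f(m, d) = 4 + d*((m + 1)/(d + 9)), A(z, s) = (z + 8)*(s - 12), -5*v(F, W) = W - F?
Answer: -28/5 ≈ -5.6000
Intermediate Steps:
v(F, W) = -W/5 + F/5 (v(F, W) = -(W - F)/5 = -W/5 + F/5)
A(z, s) = (-12 + s)*(8 + z) (A(z, s) = (8 + z)*(-12 + s) = (-12 + s)*(8 + z))
f(m, d) = 4 + d*(1 + m)/(9 + d) (f(m, d) = 4 + d*((1 + m)/(9 + d)) = 4 + d*(1 + m)/(9 + d))
-f(v(1, -1), A(0, 3)) = -(36 + 5*(-96 - 12*0 + 8*3 + 3*0) + (-96 - 12*0 + 8*3 + 3*0)*(-1/5*(-1) + (1/5)*1))/(9 + (-96 - 12*0 + 8*3 + 3*0)) = -(36 + 5*(-96 + 0 + 24 + 0) + (-96 + 0 + 24 + 0)*(1/5 + 1/5))/(9 + (-96 + 0 + 24 + 0)) = -(36 + 5*(-72) - 72*2/5)/(9 - 72) = -(36 - 360 - 144/5)/(-63) = -(-1)*(-1764)/(63*5) = -1*28/5 = -28/5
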